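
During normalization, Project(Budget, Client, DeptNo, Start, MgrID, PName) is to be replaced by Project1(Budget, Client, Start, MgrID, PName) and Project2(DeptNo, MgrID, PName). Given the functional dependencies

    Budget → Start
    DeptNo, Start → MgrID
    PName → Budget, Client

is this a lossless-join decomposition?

Common attributes: Project1 ∩ Project2 = {MgrID, PName}.
Closure of {MgrID, PName}: PName → Budget, Client applies, adding Budget, Client; Budget → Start applies, adding Start. So (MgrID, PName)⁺ = {Budget, Client, Start, MgrID, PName}.
This closure contains every attribute of Project1, so Project1 ∩ Project2 → Project1. The join is lossless.

Yes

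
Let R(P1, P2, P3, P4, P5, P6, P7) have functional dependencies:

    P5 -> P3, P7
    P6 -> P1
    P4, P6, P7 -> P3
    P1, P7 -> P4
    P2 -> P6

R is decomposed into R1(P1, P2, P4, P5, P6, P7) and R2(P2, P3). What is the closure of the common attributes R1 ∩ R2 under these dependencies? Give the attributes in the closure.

P1, P2, P6

R1 ∩ R2 = {P2}.
P2 → P6 applies, adding P6
P6 → P1 applies, adding P1
Closure: {P1, P2, P6}.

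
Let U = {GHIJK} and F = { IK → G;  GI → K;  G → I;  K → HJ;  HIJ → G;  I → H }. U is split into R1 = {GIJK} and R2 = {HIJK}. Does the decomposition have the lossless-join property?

Common attributes: R1 ∩ R2 = {IJK}.
Closure of {IJK}: IK → G applies, adding G; K → HJ applies, adding H. So (IJK)⁺ = {GHIJK}.
This closure contains every attribute of R1, so R1 ∩ R2 → R1. The join is lossless.

Yes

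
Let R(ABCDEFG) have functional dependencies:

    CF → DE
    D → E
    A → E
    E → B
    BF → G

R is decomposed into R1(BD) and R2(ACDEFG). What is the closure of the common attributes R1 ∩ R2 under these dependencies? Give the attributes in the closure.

R1 ∩ R2 = {D}.
D → E applies, adding E
E → B applies, adding B
Closure: {BDE}.

BDE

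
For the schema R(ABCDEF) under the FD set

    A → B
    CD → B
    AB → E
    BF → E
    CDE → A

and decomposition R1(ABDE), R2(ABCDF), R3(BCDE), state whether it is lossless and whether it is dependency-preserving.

Lossless test (chase): Rows 1 and 2 agree on AB; apply AB→E and equate their E entries. Rows 2 and 3 agree on CDE; apply CDE→A and equate their A entries. Row 2 is now all distinguished symbols — the join is lossless.
Dependency preservation: the restricted closure of {BF} across the fragments never reaches {E}, so BF → E cannot be enforced without a join — not preserved.

lossless but not dependency-preserving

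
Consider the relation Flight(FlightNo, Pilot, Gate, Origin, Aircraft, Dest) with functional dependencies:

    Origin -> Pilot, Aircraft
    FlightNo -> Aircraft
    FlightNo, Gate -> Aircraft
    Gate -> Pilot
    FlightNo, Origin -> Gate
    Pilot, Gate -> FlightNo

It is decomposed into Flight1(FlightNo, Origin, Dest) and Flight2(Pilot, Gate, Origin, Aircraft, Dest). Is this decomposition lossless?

Common attributes: Flight1 ∩ Flight2 = {Origin, Dest}.
Closure of {Origin, Dest}: Origin → Pilot, Aircraft applies, adding Pilot, Aircraft. So (Origin, Dest)⁺ = {Pilot, Origin, Aircraft, Dest}.
The closure contains neither all of Flight1 = {FlightNo, Origin, Dest} nor all of Flight2 = {Pilot, Gate, Origin, Aircraft, Dest}, so the common attributes are not a superkey of either fragment. The join is lossy.

No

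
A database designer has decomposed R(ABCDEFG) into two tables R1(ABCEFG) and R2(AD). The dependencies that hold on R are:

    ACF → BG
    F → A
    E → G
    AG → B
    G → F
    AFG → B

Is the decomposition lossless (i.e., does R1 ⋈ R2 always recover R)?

No

Common attributes: R1 ∩ R2 = {A}.
No dependency enlarges {A}, so (A)⁺ = {A}.
The closure contains neither all of R1 = {ABCEFG} nor all of R2 = {AD}, so the common attributes are not a superkey of either fragment. The join is lossy.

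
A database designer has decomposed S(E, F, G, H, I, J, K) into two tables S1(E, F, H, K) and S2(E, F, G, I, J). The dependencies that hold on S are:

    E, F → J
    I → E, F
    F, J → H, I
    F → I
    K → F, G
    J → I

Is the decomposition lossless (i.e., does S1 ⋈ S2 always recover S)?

Common attributes: S1 ∩ S2 = {E, F}.
Closure of {E, F}: E, F → J applies, adding J; F, J → H, I applies, adding H, I. So (E, F)⁺ = {E, F, H, I, J}.
The closure contains neither all of S1 = {E, F, H, K} nor all of S2 = {E, F, G, I, J}, so the common attributes are not a superkey of either fragment. The join is lossy.

No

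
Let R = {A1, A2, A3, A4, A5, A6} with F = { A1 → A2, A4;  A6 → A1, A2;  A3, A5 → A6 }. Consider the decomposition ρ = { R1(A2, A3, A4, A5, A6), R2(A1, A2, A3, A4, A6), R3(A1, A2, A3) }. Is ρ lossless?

Chase test. Columns are A1, A2, A3, A4, A5, A6; row i has aⱼ where attribute j ∈ Ri, else bᵢⱼ.
Initial tableau (one row per fragment):
  row 1: b11 a2 a3 a4 a5 a6
  row 2: a1 a2 a3 a4 b25 a6
  row 3: a1 a2 a3 b34 b35 b36
Rows 2 and 3 agree on A1; apply A1→A2, A4 and equate their A2, A4 entries.
Rows 1 and 2 agree on A6; apply A6→A1, A2 and equate their A1, A2 entries.
Row 1 is now all distinguished symbols — the join is lossless.

Yes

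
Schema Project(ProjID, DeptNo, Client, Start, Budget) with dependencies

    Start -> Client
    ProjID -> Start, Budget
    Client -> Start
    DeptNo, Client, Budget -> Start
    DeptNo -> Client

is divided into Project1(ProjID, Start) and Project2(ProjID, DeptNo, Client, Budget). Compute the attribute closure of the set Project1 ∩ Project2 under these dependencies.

Project1 ∩ Project2 = {ProjID}.
ProjID → Start, Budget applies, adding Start, Budget
Start → Client applies, adding Client
Closure: {ProjID, Client, Start, Budget}.

ProjID, Client, Start, Budget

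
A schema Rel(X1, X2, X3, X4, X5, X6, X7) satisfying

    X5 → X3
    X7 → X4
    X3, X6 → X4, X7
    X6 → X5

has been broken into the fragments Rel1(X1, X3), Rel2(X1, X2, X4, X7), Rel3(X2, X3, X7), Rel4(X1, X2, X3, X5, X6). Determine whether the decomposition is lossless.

No

Chase test. Columns are X1, X2, X3, X4, X5, X6, X7; row i has aⱼ where attribute j ∈ Reli, else bᵢⱼ.
Initial tableau (one row per fragment):
  row 1: a1 b12 a3 b14 b15 b16 b17
  row 2: a1 a2 b23 a4 b25 b26 a7
  row 3: b31 a2 a3 b34 b35 b36 a7
  row 4: a1 a2 a3 b44 a5 a6 b47
Rows 2 and 3 agree on X7; apply X7→X4 and equate their X4 entries.
No row becomes fully distinguished — the join is lossy.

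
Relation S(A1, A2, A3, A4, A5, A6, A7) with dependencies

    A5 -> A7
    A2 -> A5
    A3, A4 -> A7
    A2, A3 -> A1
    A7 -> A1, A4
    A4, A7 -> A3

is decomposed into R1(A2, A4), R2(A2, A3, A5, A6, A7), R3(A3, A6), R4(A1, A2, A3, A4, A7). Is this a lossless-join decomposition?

Chase test. Columns are A1, A2, A3, A4, A5, A6, A7; row i has aⱼ where attribute j ∈ Ri, else bᵢⱼ.
Initial tableau (one row per fragment):
  row 1: b11 a2 b13 a4 b15 b16 b17
  row 2: b21 a2 a3 b24 a5 a6 a7
  row 3: b31 b32 a3 b34 b35 a6 b37
  row 4: a1 a2 a3 a4 b45 b46 a7
Rows 1 and 2 agree on A2; apply A2→A5 and equate their A5 entries.
Rows 1 and 4 agree on A2; apply A2→A5 and equate their A5 entries.
Rows 2 and 4 agree on A2, A3; apply A2, A3→A1 and equate their A1 entries.
Rows 2 and 4 agree on A7; apply A7→A1, A4 and equate their A1, A4 entries.
Rows 1 and 2 agree on A5; apply A5→A7 and equate their A7 entries.
Rows 1 and 2 agree on A7; apply A7→A1, A4 and equate their A1, A4 entries.
Rows 1 and 2 agree on A4, A7; apply A4, A7→A3 and equate their A3 entries.
Row 2 is now all distinguished symbols — the join is lossless.

Yes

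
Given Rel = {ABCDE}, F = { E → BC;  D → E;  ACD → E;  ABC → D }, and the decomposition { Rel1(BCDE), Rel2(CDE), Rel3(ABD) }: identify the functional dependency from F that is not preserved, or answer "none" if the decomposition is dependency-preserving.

Check ABC → D: no single fragment contains all of {ABCD}, and the restricted closure of {ABC} across the fragments never reaches {D}.
E → BC is preserved.
D → E is preserved.
ACD → E is preserved.

ABC → D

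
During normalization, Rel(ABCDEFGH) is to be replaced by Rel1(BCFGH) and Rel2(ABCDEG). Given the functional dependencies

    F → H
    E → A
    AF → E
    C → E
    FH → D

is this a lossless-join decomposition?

No

Common attributes: Rel1 ∩ Rel2 = {BCG}.
Closure of {BCG}: C → E applies, adding E; E → A applies, adding A. So (BCG)⁺ = {ABCEG}.
The closure contains neither all of Rel1 = {BCFGH} nor all of Rel2 = {ABCDEG}, so the common attributes are not a superkey of either fragment. The join is lossy.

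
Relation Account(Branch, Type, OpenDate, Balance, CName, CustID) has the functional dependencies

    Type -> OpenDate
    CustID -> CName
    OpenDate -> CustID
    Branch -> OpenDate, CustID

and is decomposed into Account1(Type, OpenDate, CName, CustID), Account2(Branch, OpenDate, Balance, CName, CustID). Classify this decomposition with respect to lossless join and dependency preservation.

lossy but dependency-preserving

Lossless test: (OpenDate, CName, CustID)⁺ = {OpenDate, CName, CustID}, which is a superkey of neither fragment — lossy.
Dependency preservation: every FD's attributes lie within a single fragment, so each can be enforced locally — preserved.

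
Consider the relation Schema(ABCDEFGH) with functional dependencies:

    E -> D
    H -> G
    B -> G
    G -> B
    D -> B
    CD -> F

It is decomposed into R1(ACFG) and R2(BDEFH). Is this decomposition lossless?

No

Common attributes: R1 ∩ R2 = {F}.
No dependency enlarges {F}, so (F)⁺ = {F}.
The closure contains neither all of R1 = {ACFG} nor all of R2 = {BDEFH}, so the common attributes are not a superkey of either fragment. The join is lossy.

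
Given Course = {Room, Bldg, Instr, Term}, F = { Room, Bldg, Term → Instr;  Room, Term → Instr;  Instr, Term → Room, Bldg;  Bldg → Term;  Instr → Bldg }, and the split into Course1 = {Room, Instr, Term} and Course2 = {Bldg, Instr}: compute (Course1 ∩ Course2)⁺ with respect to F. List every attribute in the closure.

Course1 ∩ Course2 = {Instr}.
Instr → Bldg applies, adding Bldg
Bldg → Term applies, adding Term
Instr, Term → Room, Bldg applies, adding Room
Closure: {Room, Bldg, Instr, Term}.

Room, Bldg, Instr, Term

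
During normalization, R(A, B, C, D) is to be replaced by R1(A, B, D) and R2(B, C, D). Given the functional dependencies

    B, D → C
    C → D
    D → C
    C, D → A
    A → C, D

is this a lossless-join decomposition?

Yes

Common attributes: R1 ∩ R2 = {B, D}.
Closure of {B, D}: B, D → C applies, adding C; C, D → A applies, adding A. So (B, D)⁺ = {A, B, C, D}.
This closure contains every attribute of R1, so R1 ∩ R2 → R1. The join is lossless.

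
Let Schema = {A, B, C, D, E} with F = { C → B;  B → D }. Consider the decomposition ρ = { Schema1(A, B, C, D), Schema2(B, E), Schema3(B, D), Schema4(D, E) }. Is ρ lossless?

No

Chase test. Columns are A, B, C, D, E; row i has aⱼ where attribute j ∈ Schemai, else bᵢⱼ.
Initial tableau (one row per fragment):
  row 1: a1 a2 a3 a4 b15
  row 2: b21 a2 b23 b24 a5
  row 3: b31 a2 b33 a4 b35
  row 4: b41 b42 b43 a4 a5
Rows 1 and 2 agree on B; apply B→D and equate their D entries.
No row becomes fully distinguished — the join is lossy.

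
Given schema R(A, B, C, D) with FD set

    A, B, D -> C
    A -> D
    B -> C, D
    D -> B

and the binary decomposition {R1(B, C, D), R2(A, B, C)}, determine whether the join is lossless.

Yes

Common attributes: R1 ∩ R2 = {B, C}.
Closure of {B, C}: B → C, D applies, adding D. So (B, C)⁺ = {B, C, D}.
This closure contains every attribute of R1, so R1 ∩ R2 → R1. The join is lossless.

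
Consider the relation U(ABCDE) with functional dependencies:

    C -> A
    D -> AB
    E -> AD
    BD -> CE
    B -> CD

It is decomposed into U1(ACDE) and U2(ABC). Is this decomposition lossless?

No

Common attributes: U1 ∩ U2 = {AC}.
No dependency enlarges {AC}, so (AC)⁺ = {AC}.
The closure contains neither all of U1 = {ACDE} nor all of U2 = {ABC}, so the common attributes are not a superkey of either fragment. The join is lossy.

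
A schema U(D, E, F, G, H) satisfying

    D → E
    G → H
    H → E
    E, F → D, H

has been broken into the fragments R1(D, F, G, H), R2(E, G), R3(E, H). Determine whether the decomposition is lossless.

Chase test. Columns are D, E, F, G, H; row i has aⱼ where attribute j ∈ Ri, else bᵢⱼ.
Initial tableau (one row per fragment):
  row 1: a1 b12 a3 a4 a5
  row 2: b21 a2 b23 a4 b25
  row 3: b31 a2 b33 b34 a5
Rows 1 and 2 agree on G; apply G→H and equate their H entries.
Rows 1 and 2 agree on H; apply H→E and equate their E entries.
Row 1 is now all distinguished symbols — the join is lossless.

Yes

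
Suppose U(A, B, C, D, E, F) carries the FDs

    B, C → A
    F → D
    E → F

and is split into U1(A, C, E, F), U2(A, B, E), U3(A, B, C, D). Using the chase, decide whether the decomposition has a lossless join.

Chase test. Columns are A, B, C, D, E, F; row i has aⱼ where attribute j ∈ Ui, else bᵢⱼ.
Initial tableau (one row per fragment):
  row 1: a1 b12 a3 b14 a5 a6
  row 2: a1 a2 b23 b24 a5 b26
  row 3: a1 a2 a3 a4 b35 b36
Rows 1 and 2 agree on E; apply E→F and equate their F entries.
Rows 1 and 2 agree on F; apply F→D and equate their D entries.
No row becomes fully distinguished — the join is lossy.

No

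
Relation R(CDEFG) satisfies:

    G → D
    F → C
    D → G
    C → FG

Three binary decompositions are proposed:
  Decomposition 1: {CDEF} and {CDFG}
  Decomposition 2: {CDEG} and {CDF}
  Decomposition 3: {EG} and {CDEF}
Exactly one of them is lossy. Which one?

Decomposition 1: common = {CDF}, closure = {CDFG} → lossless.
Decomposition 2: common = {CD}, closure = {CDFG} → lossless.
Decomposition 3: common = {E}, closure = {E} → lossy.

Decomposition 3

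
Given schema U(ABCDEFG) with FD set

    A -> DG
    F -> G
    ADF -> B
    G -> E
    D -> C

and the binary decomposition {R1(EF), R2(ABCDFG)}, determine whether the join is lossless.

Yes

Common attributes: R1 ∩ R2 = {F}.
Closure of {F}: F → G applies, adding G; G → E applies, adding E. So (F)⁺ = {EFG}.
This closure contains every attribute of R1, so R1 ∩ R2 → R1. The join is lossless.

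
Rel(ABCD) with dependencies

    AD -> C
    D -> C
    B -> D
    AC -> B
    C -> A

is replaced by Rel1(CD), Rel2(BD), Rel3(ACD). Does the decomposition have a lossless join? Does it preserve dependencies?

Lossless test (chase): Rows 1 and 2 agree on D; apply D→C and equate their C entries. Rows 1 and 2 agree on C; apply C→A and equate their A entries. Rows 1 and 3 agree on C; apply C→A and equate their A entries. Rows 1 and 2 agree on AC; apply AC→B and equate their B entries. Rows 1 and 3 agree on AC; apply AC→B and equate their B entries. Row 1 is now all distinguished symbols — the join is lossless.
Dependency preservation: AC → B is not contained in any single fragment, but the restricted closure of its left-hand side across the fragments still reaches the right-hand side; the remaining FDs each lie inside some fragment. All dependencies are preserved.

lossless and dependency-preserving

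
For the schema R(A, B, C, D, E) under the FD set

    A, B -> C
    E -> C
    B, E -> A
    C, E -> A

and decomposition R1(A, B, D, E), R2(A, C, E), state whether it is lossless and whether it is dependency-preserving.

Lossless test: (A, E)⁺ = {A, C, E}, which contains all of one fragment — lossless.
Dependency preservation: the restricted closure of {A, B} across the fragments never reaches {C}, so A, B → C cannot be enforced without a join — not preserved.

lossless but not dependency-preserving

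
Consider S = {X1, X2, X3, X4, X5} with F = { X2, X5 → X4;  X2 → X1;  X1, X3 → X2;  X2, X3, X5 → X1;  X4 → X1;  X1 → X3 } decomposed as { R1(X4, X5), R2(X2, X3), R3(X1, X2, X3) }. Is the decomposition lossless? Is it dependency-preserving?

Lossless test (chase): Rows 2 and 3 agree on X2; apply X2→X1 and equate their X1 entries. No row becomes fully distinguished — the join is lossy.
Dependency preservation: the restricted closure of {X2, X5} across the fragments never reaches {X4}, so X2, X5 → X4 cannot be enforced without a join — not preserved.

lossy and not dependency-preserving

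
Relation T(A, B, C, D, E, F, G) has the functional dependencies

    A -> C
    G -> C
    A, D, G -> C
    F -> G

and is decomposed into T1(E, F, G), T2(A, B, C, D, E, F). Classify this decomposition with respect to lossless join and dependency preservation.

lossless but not dependency-preserving

Lossless test: (E, F)⁺ = {C, E, F, G}, which contains all of one fragment — lossless.
Dependency preservation: the restricted closure of {G} across the fragments never reaches {C}, so G → C cannot be enforced without a join — not preserved.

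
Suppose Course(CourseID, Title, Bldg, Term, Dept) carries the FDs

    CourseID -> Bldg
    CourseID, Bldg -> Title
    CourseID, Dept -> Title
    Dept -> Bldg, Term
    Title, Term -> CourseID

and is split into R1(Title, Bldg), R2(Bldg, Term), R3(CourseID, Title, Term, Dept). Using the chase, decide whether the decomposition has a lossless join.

Chase test. Columns are CourseID, Title, Bldg, Term, Dept; row i has aⱼ where attribute j ∈ Ri, else bᵢⱼ.
Initial tableau (one row per fragment):
  row 1: b11 a2 a3 b14 b15
  row 2: b21 b22 a3 a4 b25
  row 3: a1 a2 b33 a4 a5
No row becomes fully distinguished — the join is lossy.

No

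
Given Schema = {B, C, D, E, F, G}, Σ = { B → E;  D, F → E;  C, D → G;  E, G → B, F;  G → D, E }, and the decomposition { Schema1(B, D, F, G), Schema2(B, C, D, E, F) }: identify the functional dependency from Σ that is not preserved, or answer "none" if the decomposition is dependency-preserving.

C, D → G

Check C, D → G: no single fragment contains all of {C, D, G}, and the restricted closure of {C, D} across the fragments never reaches {G}.
B → E is preserved.
D, F → E is preserved.
E, G → B, F is preserved.
G → D, E is preserved.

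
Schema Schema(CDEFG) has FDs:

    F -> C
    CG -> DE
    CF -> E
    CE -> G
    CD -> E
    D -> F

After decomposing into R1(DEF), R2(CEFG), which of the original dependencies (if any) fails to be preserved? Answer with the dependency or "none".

none

F → C lies within R2.
CG → DE: restricted closure across fragments reaches DE.
CF → E lies within R2.
CE → G lies within R2.
CD → E: restricted closure across fragments reaches E.
D → F lies within R1.
Every dependency is enforceable on the fragments, so the decomposition is dependency-preserving.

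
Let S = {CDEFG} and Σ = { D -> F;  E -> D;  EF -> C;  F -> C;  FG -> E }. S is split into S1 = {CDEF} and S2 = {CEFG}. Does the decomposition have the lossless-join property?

Common attributes: S1 ∩ S2 = {CEF}.
Closure of {CEF}: E → D applies, adding D. So (CEF)⁺ = {CDEF}.
This closure contains every attribute of S1, so S1 ∩ S2 → S1. The join is lossless.

Yes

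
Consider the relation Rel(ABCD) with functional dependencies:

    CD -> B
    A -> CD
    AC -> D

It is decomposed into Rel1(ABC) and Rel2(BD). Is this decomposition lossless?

No

Common attributes: Rel1 ∩ Rel2 = {B}.
No dependency enlarges {B}, so (B)⁺ = {B}.
The closure contains neither all of Rel1 = {ABC} nor all of Rel2 = {BD}, so the common attributes are not a superkey of either fragment. The join is lossy.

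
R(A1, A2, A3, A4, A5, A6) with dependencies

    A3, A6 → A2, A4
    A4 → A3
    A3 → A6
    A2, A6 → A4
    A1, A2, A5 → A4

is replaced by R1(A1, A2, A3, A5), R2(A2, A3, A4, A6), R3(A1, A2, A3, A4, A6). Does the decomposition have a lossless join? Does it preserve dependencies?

lossless and dependency-preserving

Lossless test (chase): Rows 1 and 2 agree on A3; apply A3→A6 and equate their A6 entries. Rows 1 and 2 agree on A2, A6; apply A2, A6→A4 and equate their A4 entries. Row 1 is now all distinguished symbols — the join is lossless.
Dependency preservation: A1, A2, A5 → A4 is not contained in any single fragment, but the restricted closure of its left-hand side across the fragments still reaches the right-hand side; the remaining FDs each lie inside some fragment. All dependencies are preserved.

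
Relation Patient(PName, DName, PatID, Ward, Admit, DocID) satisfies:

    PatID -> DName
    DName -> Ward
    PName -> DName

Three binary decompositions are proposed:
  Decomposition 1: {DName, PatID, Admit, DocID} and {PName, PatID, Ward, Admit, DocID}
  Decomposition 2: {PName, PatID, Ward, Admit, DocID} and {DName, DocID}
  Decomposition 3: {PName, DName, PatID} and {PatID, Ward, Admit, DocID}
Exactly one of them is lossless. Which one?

Decomposition 1

Decomposition 1: common = {PatID, Admit, DocID}, closure = {DName, PatID, Ward, Admit, DocID} → lossless.
Decomposition 2: common = {DocID}, closure = {DocID} → lossy.
Decomposition 3: common = {PatID}, closure = {DName, PatID, Ward} → lossy.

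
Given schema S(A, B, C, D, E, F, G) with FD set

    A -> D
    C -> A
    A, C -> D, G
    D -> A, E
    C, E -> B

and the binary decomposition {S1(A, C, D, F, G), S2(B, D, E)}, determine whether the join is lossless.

Common attributes: S1 ∩ S2 = {D}.
Closure of {D}: D → A, E applies, adding A, E. So (D)⁺ = {A, D, E}.
The closure contains neither all of S1 = {A, C, D, F, G} nor all of S2 = {B, D, E}, so the common attributes are not a superkey of either fragment. The join is lossy.

No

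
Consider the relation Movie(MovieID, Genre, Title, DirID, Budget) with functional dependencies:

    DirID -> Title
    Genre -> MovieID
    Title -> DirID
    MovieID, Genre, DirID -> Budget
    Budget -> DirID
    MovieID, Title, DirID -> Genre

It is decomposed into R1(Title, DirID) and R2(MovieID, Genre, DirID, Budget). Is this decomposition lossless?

Yes

Common attributes: R1 ∩ R2 = {DirID}.
Closure of {DirID}: DirID → Title applies, adding Title. So (DirID)⁺ = {Title, DirID}.
This closure contains every attribute of R1, so R1 ∩ R2 → R1. The join is lossless.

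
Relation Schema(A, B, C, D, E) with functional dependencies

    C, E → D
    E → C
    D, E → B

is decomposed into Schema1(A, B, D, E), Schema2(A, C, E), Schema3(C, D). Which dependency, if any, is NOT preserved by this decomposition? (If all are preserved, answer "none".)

C, E → D: restricted closure across fragments reaches D.
E → C lies within Schema2.
D, E → B lies within Schema1.
Every dependency is enforceable on the fragments, so the decomposition is dependency-preserving.

none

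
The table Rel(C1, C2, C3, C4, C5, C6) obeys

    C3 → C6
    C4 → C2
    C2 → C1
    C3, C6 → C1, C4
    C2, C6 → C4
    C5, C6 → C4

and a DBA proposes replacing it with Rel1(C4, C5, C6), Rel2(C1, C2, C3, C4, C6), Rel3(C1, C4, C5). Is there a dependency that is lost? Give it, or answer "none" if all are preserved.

none

C3 → C6 lies within Rel2.
C4 → C2 lies within Rel2.
C2 → C1 lies within Rel2.
C3, C6 → C1, C4 lies within Rel2.
C2, C6 → C4 lies within Rel2.
C5, C6 → C4 lies within Rel1.
Every dependency is enforceable on the fragments, so the decomposition is dependency-preserving.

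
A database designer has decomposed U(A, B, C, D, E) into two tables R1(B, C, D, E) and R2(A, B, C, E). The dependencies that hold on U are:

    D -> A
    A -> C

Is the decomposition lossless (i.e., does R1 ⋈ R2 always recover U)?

No

Common attributes: R1 ∩ R2 = {B, C, E}.
No dependency enlarges {B, C, E}, so (B, C, E)⁺ = {B, C, E}.
The closure contains neither all of R1 = {B, C, D, E} nor all of R2 = {A, B, C, E}, so the common attributes are not a superkey of either fragment. The join is lossy.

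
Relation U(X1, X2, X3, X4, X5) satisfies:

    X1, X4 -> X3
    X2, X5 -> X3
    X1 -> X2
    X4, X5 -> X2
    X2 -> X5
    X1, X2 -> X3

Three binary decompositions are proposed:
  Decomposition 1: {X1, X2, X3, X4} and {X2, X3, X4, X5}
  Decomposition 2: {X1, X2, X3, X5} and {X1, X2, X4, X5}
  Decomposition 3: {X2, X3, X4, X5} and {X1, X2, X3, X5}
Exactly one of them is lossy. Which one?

Decomposition 3

Decomposition 1: common = {X2, X3, X4}, closure = {X2, X3, X4, X5} → lossless.
Decomposition 2: common = {X1, X2, X5}, closure = {X1, X2, X3, X5} → lossless.
Decomposition 3: common = {X2, X3, X5}, closure = {X2, X3, X5} → lossy.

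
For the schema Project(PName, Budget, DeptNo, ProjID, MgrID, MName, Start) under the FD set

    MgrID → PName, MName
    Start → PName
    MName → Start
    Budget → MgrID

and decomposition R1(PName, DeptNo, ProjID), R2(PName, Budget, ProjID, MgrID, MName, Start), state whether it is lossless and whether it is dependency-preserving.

Lossless test: (PName, ProjID)⁺ = {PName, ProjID}, which is a superkey of neither fragment — lossy.
Dependency preservation: every FD's attributes lie within a single fragment, so each can be enforced locally — preserved.

lossy but dependency-preserving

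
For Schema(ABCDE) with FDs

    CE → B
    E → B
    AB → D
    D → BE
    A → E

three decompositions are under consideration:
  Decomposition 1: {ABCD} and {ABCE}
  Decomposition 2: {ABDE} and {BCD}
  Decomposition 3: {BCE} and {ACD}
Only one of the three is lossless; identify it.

Decomposition 1

Decomposition 1: common = {ABC}, closure = {ABCDE} → lossless.
Decomposition 2: common = {BD}, closure = {BDE} → lossy.
Decomposition 3: common = {C}, closure = {C} → lossy.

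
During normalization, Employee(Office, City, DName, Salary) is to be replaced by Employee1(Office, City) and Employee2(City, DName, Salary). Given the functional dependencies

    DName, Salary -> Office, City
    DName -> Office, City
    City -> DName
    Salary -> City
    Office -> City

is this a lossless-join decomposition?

Yes

Common attributes: Employee1 ∩ Employee2 = {City}.
Closure of {City}: City → DName applies, adding DName; DName → Office, City applies, adding Office. So (City)⁺ = {Office, City, DName}.
This closure contains every attribute of Employee1, so Employee1 ∩ Employee2 → Employee1. The join is lossless.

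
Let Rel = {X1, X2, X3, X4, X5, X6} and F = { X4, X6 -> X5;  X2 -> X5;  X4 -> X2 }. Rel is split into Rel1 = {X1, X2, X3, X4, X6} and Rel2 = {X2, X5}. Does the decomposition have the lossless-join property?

Yes

Common attributes: Rel1 ∩ Rel2 = {X2}.
Closure of {X2}: X2 → X5 applies, adding X5. So (X2)⁺ = {X2, X5}.
This closure contains every attribute of Rel2, so Rel1 ∩ Rel2 → Rel2. The join is lossless.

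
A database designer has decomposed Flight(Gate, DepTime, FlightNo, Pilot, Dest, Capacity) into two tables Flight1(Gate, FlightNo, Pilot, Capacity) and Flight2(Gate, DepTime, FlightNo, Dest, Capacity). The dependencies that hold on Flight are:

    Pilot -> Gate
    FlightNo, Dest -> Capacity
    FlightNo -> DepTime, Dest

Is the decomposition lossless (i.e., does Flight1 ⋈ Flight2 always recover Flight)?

Yes

Common attributes: Flight1 ∩ Flight2 = {Gate, FlightNo, Capacity}.
Closure of {Gate, FlightNo, Capacity}: FlightNo → DepTime, Dest applies, adding DepTime, Dest. So (Gate, FlightNo, Capacity)⁺ = {Gate, DepTime, FlightNo, Dest, Capacity}.
This closure contains every attribute of Flight2, so Flight1 ∩ Flight2 → Flight2. The join is lossless.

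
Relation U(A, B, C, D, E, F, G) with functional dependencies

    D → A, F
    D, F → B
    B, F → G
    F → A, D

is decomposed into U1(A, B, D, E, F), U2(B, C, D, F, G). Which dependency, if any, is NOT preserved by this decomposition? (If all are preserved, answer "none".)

none

D → A, F lies within U1.
D, F → B lies within U1.
B, F → G lies within U2.
F → A, D lies within U1.
Every dependency is enforceable on the fragments, so the decomposition is dependency-preserving.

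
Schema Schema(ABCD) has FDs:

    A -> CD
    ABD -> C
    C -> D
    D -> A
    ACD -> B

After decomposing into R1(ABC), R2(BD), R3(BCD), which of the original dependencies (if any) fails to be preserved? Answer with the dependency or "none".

none

A → CD: restricted closure across fragments reaches CD.
ABD → C: restricted closure across fragments reaches C.
C → D lies within R3.
D → A: restricted closure across fragments reaches A.
ACD → B: restricted closure across fragments reaches B.
Every dependency is enforceable on the fragments, so the decomposition is dependency-preserving.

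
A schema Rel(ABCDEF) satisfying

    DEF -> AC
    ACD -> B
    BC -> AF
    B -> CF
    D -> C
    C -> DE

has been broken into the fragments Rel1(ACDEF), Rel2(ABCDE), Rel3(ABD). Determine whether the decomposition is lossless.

Chase test. Columns are ABCDEF; row i has aⱼ where attribute j ∈ Reli, else bᵢⱼ.
Initial tableau (one row per fragment):
  row 1: a1 b12 a3 a4 a5 a6
  row 2: a1 a2 a3 a4 a5 b26
  row 3: a1 a2 b33 a4 b35 b36
Rows 1 and 2 agree on ACD; apply ACD→B and equate their B entries.
Rows 1 and 2 agree on BC; apply BC→AF and equate their AF entries.
Rows 1 and 3 agree on B; apply B→CF and equate their CF entries.
Rows 1 and 3 agree on C; apply C→DE and equate their DE entries.
Row 1 is now all distinguished symbols — the join is lossless.

Yes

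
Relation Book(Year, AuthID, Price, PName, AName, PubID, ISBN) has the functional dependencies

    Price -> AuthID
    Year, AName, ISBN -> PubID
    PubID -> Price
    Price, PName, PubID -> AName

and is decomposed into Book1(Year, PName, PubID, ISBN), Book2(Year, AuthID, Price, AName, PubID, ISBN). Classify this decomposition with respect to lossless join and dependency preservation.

Lossless test: (Year, PubID, ISBN)⁺ = {Year, AuthID, Price, PubID, ISBN}, which is a superkey of neither fragment — lossy.
Dependency preservation: the restricted closure of {Price, PName, PubID} across the fragments never reaches {AName}, so Price, PName, PubID → AName cannot be enforced without a join — not preserved.

lossy and not dependency-preserving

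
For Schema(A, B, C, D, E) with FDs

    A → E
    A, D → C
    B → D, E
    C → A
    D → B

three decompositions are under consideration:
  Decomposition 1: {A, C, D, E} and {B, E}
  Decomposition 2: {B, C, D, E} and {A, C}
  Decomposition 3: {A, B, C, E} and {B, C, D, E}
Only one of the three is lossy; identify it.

Decomposition 1

Decomposition 1: common = {E}, closure = {E} → lossy.
Decomposition 2: common = {C}, closure = {A, C, E} → lossless.
Decomposition 3: common = {B, C, E}, closure = {A, B, C, D, E} → lossless.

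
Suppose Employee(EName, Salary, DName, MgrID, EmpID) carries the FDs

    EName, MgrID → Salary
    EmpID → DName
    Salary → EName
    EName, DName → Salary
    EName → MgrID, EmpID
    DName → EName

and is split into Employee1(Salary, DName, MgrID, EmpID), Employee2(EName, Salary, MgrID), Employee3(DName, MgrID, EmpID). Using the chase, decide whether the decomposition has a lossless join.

Chase test. Columns are EName, Salary, DName, MgrID, EmpID; row i has aⱼ where attribute j ∈ Employeei, else bᵢⱼ.
Initial tableau (one row per fragment):
  row 1: b11 a2 a3 a4 a5
  row 2: a1 a2 b23 a4 b25
  row 3: b31 b32 a3 a4 a5
Rows 1 and 2 agree on Salary; apply Salary→EName and equate their EName entries.
Rows 1 and 2 agree on EName; apply EName→MgrID, EmpID and equate their MgrID, EmpID entries.
Rows 1 and 3 agree on DName; apply DName→EName and equate their EName entries.
Rows 1 and 3 agree on EName, MgrID; apply EName, MgrID→Salary and equate their Salary entries.
Rows 1 and 2 agree on EmpID; apply EmpID→DName and equate their DName entries.
Row 1 is now all distinguished symbols — the join is lossless.

Yes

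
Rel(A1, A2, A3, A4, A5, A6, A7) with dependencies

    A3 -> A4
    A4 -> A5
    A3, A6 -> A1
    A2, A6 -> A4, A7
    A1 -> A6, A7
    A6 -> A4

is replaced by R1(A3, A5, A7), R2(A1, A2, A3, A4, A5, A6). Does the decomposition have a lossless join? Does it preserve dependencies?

lossy and not dependency-preserving

Lossless test: (A3, A5)⁺ = {A3, A4, A5}, which is a superkey of neither fragment — lossy.
Dependency preservation: the restricted closure of {A2, A6} across the fragments never reaches {A4, A7}, so A2, A6 → A4, A7 cannot be enforced without a join — not preserved.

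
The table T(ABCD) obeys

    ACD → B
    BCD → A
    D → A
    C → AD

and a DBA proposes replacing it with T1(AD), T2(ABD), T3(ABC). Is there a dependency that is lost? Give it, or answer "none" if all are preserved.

Check C → AD: no single fragment contains all of {ACD}, and the restricted closure of {C} across the fragments never reaches {AD}.
ACD → B is preserved.
BCD → A is preserved.
D → A is preserved.

C → AD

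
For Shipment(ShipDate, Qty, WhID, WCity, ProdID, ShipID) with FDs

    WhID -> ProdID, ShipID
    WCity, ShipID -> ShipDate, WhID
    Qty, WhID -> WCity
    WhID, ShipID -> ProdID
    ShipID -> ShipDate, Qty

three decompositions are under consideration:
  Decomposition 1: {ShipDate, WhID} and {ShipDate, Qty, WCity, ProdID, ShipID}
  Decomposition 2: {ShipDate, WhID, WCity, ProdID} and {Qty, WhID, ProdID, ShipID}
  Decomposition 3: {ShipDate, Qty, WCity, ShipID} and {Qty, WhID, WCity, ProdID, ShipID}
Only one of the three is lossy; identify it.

Decomposition 1

Decomposition 1: common = {ShipDate}, closure = {ShipDate} → lossy.
Decomposition 2: common = {WhID, ProdID}, closure = {ShipDate, Qty, WhID, WCity, ProdID, ShipID} → lossless.
Decomposition 3: common = {Qty, WCity, ShipID}, closure = {ShipDate, Qty, WhID, WCity, ProdID, ShipID} → lossless.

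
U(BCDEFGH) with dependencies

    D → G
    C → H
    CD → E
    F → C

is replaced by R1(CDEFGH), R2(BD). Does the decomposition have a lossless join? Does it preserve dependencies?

Lossless test: (D)⁺ = {DG}, which is a superkey of neither fragment — lossy.
Dependency preservation: every FD's attributes lie within a single fragment, so each can be enforced locally — preserved.

lossy but dependency-preserving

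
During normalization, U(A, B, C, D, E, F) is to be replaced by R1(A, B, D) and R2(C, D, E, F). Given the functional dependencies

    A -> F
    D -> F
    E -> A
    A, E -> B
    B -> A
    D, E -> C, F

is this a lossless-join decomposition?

No

Common attributes: R1 ∩ R2 = {D}.
Closure of {D}: D → F applies, adding F. So (D)⁺ = {D, F}.
The closure contains neither all of R1 = {A, B, D} nor all of R2 = {C, D, E, F}, so the common attributes are not a superkey of either fragment. The join is lossy.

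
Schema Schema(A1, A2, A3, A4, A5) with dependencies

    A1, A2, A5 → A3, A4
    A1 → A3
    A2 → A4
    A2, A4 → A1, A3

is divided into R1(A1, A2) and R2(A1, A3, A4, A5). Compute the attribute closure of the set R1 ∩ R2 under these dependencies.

A1, A3

R1 ∩ R2 = {A1}.
A1 → A3 applies, adding A3
Closure: {A1, A3}.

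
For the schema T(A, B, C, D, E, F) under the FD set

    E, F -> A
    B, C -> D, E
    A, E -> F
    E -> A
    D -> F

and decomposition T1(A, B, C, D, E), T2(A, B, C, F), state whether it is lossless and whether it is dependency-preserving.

lossless but not dependency-preserving

Lossless test: (A, B, C)⁺ = {A, B, C, D, E, F}, which contains all of one fragment — lossless.
Dependency preservation: the restricted closure of {A, E} across the fragments never reaches {F}, so A, E → F cannot be enforced without a join — not preserved.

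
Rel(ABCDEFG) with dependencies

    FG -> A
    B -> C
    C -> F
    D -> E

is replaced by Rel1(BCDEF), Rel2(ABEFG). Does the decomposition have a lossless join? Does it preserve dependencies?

lossy but dependency-preserving

Lossless test: (BEF)⁺ = {BCEF}, which is a superkey of neither fragment — lossy.
Dependency preservation: every FD's attributes lie within a single fragment, so each can be enforced locally — preserved.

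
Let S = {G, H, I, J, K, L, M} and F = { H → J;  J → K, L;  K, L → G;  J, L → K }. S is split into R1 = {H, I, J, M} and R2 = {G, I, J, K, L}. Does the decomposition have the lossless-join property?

Common attributes: R1 ∩ R2 = {I, J}.
Closure of {I, J}: J → K, L applies, adding K, L; K, L → G applies, adding G. So (I, J)⁺ = {G, I, J, K, L}.
This closure contains every attribute of R2, so R1 ∩ R2 → R2. The join is lossless.

Yes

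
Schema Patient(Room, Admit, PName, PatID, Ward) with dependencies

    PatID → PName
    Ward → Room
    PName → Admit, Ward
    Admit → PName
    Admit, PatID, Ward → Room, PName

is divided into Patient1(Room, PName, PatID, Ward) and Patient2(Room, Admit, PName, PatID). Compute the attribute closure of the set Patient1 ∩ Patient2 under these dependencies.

Room, Admit, PName, PatID, Ward

Patient1 ∩ Patient2 = {Room, PName, PatID}.
PName → Admit, Ward applies, adding Admit, Ward
Closure: {Room, Admit, PName, PatID, Ward}.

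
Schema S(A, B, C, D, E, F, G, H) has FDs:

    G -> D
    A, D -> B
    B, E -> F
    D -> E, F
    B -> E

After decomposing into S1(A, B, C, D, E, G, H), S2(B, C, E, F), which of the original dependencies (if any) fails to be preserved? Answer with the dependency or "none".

Check D → E, F: no single fragment contains all of {D, E, F}, and the restricted closure of {D} across the fragments never reaches {E, F}.
G → D is preserved.
A, D → B is preserved.
B, E → F is preserved.
B → E is preserved.

D -> E, F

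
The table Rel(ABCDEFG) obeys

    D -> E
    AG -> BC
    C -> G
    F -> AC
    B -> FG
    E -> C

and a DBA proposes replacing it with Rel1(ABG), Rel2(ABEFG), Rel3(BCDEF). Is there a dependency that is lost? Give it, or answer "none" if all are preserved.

Check C → G: no single fragment contains all of {CG}, and the restricted closure of {C} across the fragments never reaches {G}.
D → E is preserved.
AG → BC is preserved.
F → AC is preserved.
B → FG is preserved.
E → C is preserved.

C -> G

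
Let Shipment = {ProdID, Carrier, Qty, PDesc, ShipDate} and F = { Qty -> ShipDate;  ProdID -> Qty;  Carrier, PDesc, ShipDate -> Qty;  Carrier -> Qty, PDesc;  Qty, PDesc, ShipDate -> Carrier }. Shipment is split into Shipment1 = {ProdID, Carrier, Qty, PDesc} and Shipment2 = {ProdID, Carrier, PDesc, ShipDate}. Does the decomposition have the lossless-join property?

Common attributes: Shipment1 ∩ Shipment2 = {ProdID, Carrier, PDesc}.
Closure of {ProdID, Carrier, PDesc}: ProdID → Qty applies, adding Qty; Qty → ShipDate applies, adding ShipDate. So (ProdID, Carrier, PDesc)⁺ = {ProdID, Carrier, Qty, PDesc, ShipDate}.
This closure contains every attribute of Shipment1, so Shipment1 ∩ Shipment2 → Shipment1. The join is lossless.

Yes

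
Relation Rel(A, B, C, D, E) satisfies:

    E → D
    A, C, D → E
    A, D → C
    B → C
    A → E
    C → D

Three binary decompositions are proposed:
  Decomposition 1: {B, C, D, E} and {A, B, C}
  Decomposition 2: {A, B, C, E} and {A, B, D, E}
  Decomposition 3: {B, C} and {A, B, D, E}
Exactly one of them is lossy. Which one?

Decomposition 1: common = {B, C}, closure = {B, C, D} → lossy.
Decomposition 2: common = {A, B, E}, closure = {A, B, C, D, E} → lossless.
Decomposition 3: common = {B}, closure = {B, C, D} → lossless.

Decomposition 1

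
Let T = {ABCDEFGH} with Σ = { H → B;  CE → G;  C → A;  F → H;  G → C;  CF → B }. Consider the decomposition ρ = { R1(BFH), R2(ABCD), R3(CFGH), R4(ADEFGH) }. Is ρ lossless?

Chase test. Columns are ABCDEFGH; row i has aⱼ where attribute j ∈ Ri, else bᵢⱼ.
Initial tableau (one row per fragment):
  row 1: b11 a2 b13 b14 b15 a6 b17 a8
  row 2: a1 a2 a3 a4 b25 b26 b27 b28
  row 3: b31 b32 a3 b34 b35 a6 a7 a8
  row 4: a1 b42 b43 a4 a5 a6 a7 a8
Rows 1 and 3 agree on H; apply H→B and equate their B entries.
Rows 1 and 4 agree on H; apply H→B and equate their B entries.
Rows 2 and 3 agree on C; apply C→A and equate their A entries.
Rows 3 and 4 agree on G; apply G→C and equate their C entries.
Row 4 is now all distinguished symbols — the join is lossless.

Yes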